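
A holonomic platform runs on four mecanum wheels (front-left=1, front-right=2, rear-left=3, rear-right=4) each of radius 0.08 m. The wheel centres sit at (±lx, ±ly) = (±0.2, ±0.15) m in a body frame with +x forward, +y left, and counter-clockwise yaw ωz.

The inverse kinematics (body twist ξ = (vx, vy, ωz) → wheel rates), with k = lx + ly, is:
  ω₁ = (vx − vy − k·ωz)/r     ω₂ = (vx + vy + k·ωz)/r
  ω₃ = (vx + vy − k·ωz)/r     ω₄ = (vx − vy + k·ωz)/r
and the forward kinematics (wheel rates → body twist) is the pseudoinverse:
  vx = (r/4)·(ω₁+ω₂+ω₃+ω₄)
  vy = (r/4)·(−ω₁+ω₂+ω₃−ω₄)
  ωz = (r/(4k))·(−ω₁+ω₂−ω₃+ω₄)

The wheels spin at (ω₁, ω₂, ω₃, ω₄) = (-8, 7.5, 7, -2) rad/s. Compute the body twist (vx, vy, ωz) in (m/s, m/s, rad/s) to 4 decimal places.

k = lx + ly = 0.2 + 0.15 = 0.3500
ω₁+ω₂+ω₃+ω₄ = 4.5000  →  vx = (0.08/4)·4.5000 = 0.0900
−ω₁+ω₂+ω₃−ω₄ = 24.5000  →  vy = (0.08/4)·24.5000 = 0.4900
−ω₁+ω₂−ω₃+ω₄ = 6.5000  →  ωz = (0.08/1.4000)·6.5000 = 0.3714

(0.0900, 0.4900, 0.3714)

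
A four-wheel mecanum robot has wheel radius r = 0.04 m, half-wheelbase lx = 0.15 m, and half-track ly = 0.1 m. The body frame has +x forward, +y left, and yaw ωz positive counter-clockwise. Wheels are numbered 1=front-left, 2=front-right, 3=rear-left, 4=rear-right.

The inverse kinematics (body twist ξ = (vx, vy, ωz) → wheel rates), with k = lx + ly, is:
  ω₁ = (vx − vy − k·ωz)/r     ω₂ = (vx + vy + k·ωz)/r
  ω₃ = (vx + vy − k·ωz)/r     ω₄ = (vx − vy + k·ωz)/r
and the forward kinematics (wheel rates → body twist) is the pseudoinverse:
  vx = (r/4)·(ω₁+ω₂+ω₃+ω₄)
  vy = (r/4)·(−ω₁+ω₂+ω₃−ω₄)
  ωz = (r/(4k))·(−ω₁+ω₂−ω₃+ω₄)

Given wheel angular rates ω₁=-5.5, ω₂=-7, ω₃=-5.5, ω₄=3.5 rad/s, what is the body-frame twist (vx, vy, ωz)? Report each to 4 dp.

(-0.1450, -0.1050, 0.3000)

k = lx + ly = 0.15 + 0.1 = 0.2500
ω₁+ω₂+ω₃+ω₄ = -14.5000  →  vx = (0.04/4)·-14.5000 = -0.1450
−ω₁+ω₂+ω₃−ω₄ = -10.5000  →  vy = (0.04/4)·-10.5000 = -0.1050
−ω₁+ω₂−ω₃+ω₄ = 7.5000  →  ωz = (0.04/1.0000)·7.5000 = 0.3000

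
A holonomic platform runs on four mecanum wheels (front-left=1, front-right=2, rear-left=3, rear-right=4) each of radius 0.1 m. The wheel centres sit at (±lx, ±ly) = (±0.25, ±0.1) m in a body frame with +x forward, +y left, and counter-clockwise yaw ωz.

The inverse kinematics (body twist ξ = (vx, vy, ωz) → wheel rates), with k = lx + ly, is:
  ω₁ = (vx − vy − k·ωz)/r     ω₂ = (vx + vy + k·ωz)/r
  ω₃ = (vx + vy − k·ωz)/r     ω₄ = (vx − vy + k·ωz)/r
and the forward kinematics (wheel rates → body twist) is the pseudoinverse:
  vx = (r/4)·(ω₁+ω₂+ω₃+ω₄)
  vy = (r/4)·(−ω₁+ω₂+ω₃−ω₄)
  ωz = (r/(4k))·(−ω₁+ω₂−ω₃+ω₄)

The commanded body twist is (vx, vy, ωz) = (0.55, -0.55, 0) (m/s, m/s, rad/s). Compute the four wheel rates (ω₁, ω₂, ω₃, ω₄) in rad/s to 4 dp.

(11.0000, 0.0000, 0.0000, 11.0000)

k = lx + ly = 0.25 + 0.1 = 0.3500;  k·ωz = 0.3500·0 = 0.0000
ω₁ (FL) = (vx − vy − k·ωz)/r = 1.1000/0.1 = 11.0000
ω₂ (FR) = (vx + vy + k·ωz)/r = 0.0000/0.1 = 0.0000
ω₃ (RL) = (vx + vy − k·ωz)/r = 0.0000/0.1 = 0.0000
ω₄ (RR) = (vx − vy + k·ωz)/r = 1.1000/0.1 = 11.0000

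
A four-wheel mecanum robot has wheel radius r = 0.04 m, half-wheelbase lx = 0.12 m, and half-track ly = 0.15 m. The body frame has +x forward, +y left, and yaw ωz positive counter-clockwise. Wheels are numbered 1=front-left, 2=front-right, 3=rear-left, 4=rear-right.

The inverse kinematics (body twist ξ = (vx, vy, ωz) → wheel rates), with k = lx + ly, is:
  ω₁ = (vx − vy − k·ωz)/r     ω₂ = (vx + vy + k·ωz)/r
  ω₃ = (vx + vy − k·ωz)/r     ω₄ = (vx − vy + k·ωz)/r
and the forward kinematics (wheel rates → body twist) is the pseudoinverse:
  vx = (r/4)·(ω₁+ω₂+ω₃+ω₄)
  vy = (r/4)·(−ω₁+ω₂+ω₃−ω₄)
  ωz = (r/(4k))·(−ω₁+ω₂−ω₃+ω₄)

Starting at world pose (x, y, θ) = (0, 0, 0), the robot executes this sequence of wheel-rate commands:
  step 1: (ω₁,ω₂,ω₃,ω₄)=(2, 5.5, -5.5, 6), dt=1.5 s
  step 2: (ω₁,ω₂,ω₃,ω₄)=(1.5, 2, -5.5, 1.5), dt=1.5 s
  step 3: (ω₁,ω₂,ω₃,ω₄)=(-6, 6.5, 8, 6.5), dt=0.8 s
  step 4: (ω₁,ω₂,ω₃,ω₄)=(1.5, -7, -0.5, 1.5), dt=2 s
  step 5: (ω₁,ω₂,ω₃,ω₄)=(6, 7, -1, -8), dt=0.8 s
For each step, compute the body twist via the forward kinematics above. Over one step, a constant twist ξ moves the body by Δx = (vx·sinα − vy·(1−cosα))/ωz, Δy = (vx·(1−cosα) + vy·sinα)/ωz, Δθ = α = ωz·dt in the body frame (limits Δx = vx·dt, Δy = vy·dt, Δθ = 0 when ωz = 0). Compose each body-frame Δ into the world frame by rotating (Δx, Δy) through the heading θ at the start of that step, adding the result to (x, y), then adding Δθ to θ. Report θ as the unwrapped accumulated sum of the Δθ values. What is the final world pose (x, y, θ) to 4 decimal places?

(0.2868, -0.0532, 0.9167)

step 1: ξ=(vx,vy,ωz)=(0.0800, -0.0800, 0.5556), dt=1.5 → body Δ=(0.1538, -0.0594, 0.8333) → world pose (0.1538, -0.0594, 0.8333)
step 2: ξ=(vx,vy,ωz)=(-0.0050, -0.0650, 0.2778), dt=1.5 → body Δ=(0.0127, -0.0962, 0.4167) → world pose (0.2336, -0.1147, 1.2500)
step 3: ξ=(vx,vy,ωz)=(0.1500, 0.1400, 0.4074), dt=0.8 → body Δ=(0.0998, 0.1294, 0.3259) → world pose (0.1422, 0.0208, 1.5759)
step 4: ξ=(vx,vy,ωz)=(-0.0450, -0.1050, -0.2407), dt=2.0 → body Δ=(-0.1361, -0.1807, -0.4815) → world pose (0.3236, -0.1144, 1.0944)
step 5: ξ=(vx,vy,ωz)=(0.0400, 0.0800, -0.2222), dt=0.8 → body Δ=(0.0375, 0.0608, -0.1778) → world pose (0.2868, -0.0532, 0.9167)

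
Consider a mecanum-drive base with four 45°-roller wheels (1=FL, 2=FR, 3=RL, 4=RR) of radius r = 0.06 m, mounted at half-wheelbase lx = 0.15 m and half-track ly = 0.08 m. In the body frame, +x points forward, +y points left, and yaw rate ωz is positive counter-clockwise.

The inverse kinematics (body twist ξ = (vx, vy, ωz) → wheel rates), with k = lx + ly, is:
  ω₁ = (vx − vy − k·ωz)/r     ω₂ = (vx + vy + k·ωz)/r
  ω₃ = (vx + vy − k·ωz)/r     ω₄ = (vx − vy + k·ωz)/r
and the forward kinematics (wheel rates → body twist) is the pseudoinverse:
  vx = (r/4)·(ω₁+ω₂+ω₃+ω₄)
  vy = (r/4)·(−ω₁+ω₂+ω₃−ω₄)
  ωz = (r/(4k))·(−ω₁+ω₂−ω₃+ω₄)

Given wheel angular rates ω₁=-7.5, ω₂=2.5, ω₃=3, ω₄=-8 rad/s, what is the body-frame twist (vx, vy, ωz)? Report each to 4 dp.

(-0.1500, 0.3150, -0.0652)

k = lx + ly = 0.15 + 0.08 = 0.2300
ω₁+ω₂+ω₃+ω₄ = -10.0000  →  vx = (0.06/4)·-10.0000 = -0.1500
−ω₁+ω₂+ω₃−ω₄ = 21.0000  →  vy = (0.06/4)·21.0000 = 0.3150
−ω₁+ω₂−ω₃+ω₄ = -1.0000  →  ωz = (0.06/0.9200)·-1.0000 = -0.0652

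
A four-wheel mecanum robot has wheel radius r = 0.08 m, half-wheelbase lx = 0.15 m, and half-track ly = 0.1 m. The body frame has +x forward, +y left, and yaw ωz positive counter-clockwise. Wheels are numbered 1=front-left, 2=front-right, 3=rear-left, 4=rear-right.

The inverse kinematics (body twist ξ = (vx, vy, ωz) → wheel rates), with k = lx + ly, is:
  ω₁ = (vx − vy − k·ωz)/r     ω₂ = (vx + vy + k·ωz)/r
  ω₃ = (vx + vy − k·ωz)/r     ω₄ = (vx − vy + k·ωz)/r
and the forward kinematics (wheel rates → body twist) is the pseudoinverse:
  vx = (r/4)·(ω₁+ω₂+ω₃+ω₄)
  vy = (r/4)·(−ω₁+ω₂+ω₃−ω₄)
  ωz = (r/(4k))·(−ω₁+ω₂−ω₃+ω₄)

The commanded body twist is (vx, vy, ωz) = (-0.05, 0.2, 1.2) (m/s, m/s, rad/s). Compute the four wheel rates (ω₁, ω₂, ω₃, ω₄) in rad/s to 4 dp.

k = lx + ly = 0.15 + 0.1 = 0.2500;  k·ωz = 0.2500·1.2 = 0.3000
ω₁ (FL) = (vx − vy − k·ωz)/r = -0.5500/0.08 = -6.8750
ω₂ (FR) = (vx + vy + k·ωz)/r = 0.4500/0.08 = 5.6250
ω₃ (RL) = (vx + vy − k·ωz)/r = -0.1500/0.08 = -1.8750
ω₄ (RR) = (vx − vy + k·ωz)/r = 0.0500/0.08 = 0.6250

(-6.8750, 5.6250, -1.8750, 0.6250)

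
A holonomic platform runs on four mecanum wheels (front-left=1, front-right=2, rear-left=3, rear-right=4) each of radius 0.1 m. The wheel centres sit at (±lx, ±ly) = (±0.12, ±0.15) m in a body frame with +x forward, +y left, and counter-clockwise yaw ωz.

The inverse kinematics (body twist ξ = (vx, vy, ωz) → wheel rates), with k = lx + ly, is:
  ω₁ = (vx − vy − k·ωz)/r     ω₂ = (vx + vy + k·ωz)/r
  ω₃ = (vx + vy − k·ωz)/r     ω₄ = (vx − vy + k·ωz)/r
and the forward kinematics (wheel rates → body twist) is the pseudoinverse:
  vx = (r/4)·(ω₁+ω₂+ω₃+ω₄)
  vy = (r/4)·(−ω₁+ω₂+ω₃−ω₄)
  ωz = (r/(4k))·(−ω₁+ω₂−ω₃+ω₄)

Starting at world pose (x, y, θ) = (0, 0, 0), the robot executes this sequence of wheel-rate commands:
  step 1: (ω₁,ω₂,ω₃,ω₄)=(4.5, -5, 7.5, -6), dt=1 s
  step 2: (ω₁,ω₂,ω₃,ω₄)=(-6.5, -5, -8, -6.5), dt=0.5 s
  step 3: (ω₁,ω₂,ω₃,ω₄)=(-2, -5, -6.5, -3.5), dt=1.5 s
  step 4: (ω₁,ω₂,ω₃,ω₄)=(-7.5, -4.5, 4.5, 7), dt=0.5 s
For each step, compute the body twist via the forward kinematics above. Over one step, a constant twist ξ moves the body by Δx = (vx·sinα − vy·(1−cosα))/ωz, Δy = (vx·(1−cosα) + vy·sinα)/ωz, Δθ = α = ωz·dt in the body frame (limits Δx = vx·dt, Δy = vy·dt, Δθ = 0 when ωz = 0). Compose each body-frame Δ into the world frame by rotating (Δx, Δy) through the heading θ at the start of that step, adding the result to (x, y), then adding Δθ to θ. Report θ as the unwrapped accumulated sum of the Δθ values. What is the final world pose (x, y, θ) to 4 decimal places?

(0.2967, 0.9865, -1.7361)

step 1: ξ=(vx,vy,ωz)=(0.0250, 0.1000, -2.1296), dt=1.0 → body Δ=(0.0818, 0.0219, -2.1296) → world pose (0.0818, 0.0219, -2.1296)
step 2: ξ=(vx,vy,ωz)=(-0.6500, 0.0000, 0.2778), dt=0.5 → body Δ=(-0.3240, -0.0225, 0.1389) → world pose (0.2345, 0.3085, -1.9907)
step 3: ξ=(vx,vy,ωz)=(-0.4250, -0.1500, 0.0000), dt=1.5 → body Δ=(-0.6375, -0.2250, 0.0000) → world pose (0.2889, 0.9823, -1.9907)
step 4: ξ=(vx,vy,ωz)=(-0.0125, 0.0125, 0.5093), dt=0.5 → body Δ=(-0.0070, 0.0054, 0.2546) → world pose (0.2967, 0.9865, -1.7361)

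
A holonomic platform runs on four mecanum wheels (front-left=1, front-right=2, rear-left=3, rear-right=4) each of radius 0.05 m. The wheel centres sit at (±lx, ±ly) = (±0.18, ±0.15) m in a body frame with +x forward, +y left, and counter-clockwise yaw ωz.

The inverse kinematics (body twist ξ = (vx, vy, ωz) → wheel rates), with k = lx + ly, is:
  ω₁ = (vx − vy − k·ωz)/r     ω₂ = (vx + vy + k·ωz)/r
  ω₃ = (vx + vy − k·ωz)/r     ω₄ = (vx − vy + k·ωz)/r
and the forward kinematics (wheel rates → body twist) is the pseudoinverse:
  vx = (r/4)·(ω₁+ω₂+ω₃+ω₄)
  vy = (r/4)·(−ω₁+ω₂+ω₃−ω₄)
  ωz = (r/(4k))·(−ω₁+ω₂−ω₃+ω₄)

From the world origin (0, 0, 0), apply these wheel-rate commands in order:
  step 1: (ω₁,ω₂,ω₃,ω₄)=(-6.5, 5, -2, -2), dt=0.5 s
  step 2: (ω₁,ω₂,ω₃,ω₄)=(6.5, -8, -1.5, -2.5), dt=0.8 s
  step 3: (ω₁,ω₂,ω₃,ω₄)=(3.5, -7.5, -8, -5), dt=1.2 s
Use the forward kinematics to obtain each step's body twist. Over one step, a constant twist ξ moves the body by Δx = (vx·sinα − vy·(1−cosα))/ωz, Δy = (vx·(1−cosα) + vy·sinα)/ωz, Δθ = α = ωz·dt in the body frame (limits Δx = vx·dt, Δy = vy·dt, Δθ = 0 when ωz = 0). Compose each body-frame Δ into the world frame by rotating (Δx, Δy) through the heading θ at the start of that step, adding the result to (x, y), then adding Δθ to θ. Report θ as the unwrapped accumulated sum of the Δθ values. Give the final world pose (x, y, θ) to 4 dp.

step 1: ξ=(vx,vy,ωz)=(-0.0688, 0.1437, 0.4356), dt=0.5 → body Δ=(-0.0419, 0.0676, 0.2178) → world pose (-0.0419, 0.0676, 0.2178)
step 2: ξ=(vx,vy,ωz)=(-0.0688, -0.1688, -0.5871), dt=0.8 → body Δ=(-0.0841, -0.1174, -0.4697) → world pose (-0.0987, -0.0652, -0.2519)
step 3: ξ=(vx,vy,ωz)=(-0.2125, -0.1750, -0.3030), dt=1.2 → body Δ=(-0.2872, -0.1595, -0.3636) → world pose (-0.4166, -0.1482, -0.6155)

(-0.4166, -0.1482, -0.6155)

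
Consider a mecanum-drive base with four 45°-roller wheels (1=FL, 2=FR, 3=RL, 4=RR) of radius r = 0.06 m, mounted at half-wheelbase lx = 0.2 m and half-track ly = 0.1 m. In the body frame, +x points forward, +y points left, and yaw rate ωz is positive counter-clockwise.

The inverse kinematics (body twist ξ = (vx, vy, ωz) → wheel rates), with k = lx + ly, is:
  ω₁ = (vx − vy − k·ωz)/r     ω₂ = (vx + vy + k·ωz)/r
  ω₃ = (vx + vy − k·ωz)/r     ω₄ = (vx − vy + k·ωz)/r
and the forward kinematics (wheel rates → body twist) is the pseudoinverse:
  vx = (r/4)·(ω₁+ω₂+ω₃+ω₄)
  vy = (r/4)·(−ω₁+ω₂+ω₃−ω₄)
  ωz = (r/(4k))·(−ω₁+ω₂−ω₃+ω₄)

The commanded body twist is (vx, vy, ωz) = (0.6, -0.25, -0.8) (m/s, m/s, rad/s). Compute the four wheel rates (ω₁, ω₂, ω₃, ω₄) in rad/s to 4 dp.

(18.1667, 1.8333, 9.8333, 10.1667)

k = lx + ly = 0.2 + 0.1 = 0.3000;  k·ωz = 0.3000·-0.8 = -0.2400
ω₁ (FL) = (vx − vy − k·ωz)/r = 1.0900/0.06 = 18.1667
ω₂ (FR) = (vx + vy + k·ωz)/r = 0.1100/0.06 = 1.8333
ω₃ (RL) = (vx + vy − k·ωz)/r = 0.5900/0.06 = 9.8333
ω₄ (RR) = (vx − vy + k·ωz)/r = 0.6100/0.06 = 10.1667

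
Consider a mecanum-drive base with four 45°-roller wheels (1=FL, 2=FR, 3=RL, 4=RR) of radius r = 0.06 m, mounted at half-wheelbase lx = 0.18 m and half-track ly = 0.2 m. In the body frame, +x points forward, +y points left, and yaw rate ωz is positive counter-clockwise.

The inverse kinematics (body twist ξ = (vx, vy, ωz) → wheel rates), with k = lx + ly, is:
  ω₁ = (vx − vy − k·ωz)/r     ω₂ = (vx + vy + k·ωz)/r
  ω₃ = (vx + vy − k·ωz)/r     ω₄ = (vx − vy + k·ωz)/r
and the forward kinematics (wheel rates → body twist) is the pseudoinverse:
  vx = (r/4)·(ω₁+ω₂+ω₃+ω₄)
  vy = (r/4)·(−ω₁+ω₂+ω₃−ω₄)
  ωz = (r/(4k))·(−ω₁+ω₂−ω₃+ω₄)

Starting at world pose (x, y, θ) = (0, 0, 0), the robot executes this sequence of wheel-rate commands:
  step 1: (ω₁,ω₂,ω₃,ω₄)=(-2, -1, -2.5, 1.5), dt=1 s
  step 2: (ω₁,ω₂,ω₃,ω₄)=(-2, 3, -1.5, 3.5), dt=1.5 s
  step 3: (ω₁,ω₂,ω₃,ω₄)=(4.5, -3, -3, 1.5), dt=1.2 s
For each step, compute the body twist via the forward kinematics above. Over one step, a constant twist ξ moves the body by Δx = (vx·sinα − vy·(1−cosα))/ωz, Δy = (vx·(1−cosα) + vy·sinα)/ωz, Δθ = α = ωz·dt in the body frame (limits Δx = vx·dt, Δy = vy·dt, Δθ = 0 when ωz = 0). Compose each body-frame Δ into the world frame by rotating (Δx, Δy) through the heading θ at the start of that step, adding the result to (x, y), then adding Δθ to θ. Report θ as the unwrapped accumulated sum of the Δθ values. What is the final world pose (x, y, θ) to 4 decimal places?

step 1: ξ=(vx,vy,ωz)=(-0.0600, -0.0450, 0.1974), dt=1.0 → body Δ=(-0.0552, -0.0506, 0.1974) → world pose (-0.0552, -0.0506, 0.1974)
step 2: ξ=(vx,vy,ωz)=(0.0450, 0.0000, 0.3947), dt=1.5 → body Δ=(0.0636, 0.0194, 0.5921) → world pose (0.0034, -0.0191, 0.7895)
step 3: ξ=(vx,vy,ωz)=(0.0000, -0.1800, -0.1184), dt=1.2 → body Δ=(-0.0153, -0.2153, -0.1421) → world pose (0.1454, -0.1816, 0.6474)

(0.1454, -0.1816, 0.6474)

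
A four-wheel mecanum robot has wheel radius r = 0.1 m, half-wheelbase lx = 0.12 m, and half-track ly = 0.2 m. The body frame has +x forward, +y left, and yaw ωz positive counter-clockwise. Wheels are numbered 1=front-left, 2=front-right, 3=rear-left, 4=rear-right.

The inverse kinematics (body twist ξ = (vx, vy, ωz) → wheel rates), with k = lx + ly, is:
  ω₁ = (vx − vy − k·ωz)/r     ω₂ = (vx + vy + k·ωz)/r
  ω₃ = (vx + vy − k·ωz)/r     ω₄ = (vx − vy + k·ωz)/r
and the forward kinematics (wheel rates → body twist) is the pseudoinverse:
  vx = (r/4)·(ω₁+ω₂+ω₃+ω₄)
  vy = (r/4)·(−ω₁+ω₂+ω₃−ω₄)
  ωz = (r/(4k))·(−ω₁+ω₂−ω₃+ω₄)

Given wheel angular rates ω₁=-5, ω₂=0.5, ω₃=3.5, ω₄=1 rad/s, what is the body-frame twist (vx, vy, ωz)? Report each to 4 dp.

(0.0000, 0.2000, 0.2344)

k = lx + ly = 0.12 + 0.2 = 0.3200
ω₁+ω₂+ω₃+ω₄ = 0.0000  →  vx = (0.1/4)·0.0000 = 0.0000
−ω₁+ω₂+ω₃−ω₄ = 8.0000  →  vy = (0.1/4)·8.0000 = 0.2000
−ω₁+ω₂−ω₃+ω₄ = 3.0000  →  ωz = (0.1/1.2800)·3.0000 = 0.2344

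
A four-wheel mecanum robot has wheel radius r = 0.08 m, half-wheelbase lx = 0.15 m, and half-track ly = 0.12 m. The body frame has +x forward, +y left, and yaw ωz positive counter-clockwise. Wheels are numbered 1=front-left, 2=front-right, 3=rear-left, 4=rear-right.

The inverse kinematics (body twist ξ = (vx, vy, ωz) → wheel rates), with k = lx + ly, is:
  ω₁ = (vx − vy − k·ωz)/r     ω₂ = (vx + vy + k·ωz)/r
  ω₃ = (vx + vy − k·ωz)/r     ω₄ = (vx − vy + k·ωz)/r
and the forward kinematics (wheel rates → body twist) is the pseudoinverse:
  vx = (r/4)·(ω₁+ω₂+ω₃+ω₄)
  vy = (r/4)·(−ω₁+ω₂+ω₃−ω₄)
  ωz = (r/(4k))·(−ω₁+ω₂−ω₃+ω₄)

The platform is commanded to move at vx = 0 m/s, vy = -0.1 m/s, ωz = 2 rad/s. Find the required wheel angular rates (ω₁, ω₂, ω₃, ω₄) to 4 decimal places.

k = lx + ly = 0.15 + 0.12 = 0.2700;  k·ωz = 0.2700·2 = 0.5400
ω₁ (FL) = (vx − vy − k·ωz)/r = -0.4400/0.08 = -5.5000
ω₂ (FR) = (vx + vy + k·ωz)/r = 0.4400/0.08 = 5.5000
ω₃ (RL) = (vx + vy − k·ωz)/r = -0.6400/0.08 = -8.0000
ω₄ (RR) = (vx − vy + k·ωz)/r = 0.6400/0.08 = 8.0000

(-5.5000, 5.5000, -8.0000, 8.0000)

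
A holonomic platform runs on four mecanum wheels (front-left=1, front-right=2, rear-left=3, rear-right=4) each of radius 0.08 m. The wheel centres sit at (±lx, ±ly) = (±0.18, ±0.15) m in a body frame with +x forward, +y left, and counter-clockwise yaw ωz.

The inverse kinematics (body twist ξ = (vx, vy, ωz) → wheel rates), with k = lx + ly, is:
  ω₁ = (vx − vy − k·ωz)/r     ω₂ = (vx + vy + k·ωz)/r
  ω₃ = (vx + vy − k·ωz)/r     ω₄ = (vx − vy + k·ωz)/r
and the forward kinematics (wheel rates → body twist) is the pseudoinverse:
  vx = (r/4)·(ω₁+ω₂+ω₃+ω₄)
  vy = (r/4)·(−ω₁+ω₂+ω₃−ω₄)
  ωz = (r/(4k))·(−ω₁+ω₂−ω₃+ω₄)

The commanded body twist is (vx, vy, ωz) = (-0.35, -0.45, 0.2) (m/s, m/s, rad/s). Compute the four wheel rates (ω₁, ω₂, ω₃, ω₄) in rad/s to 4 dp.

(0.4250, -9.1750, -10.8250, 2.0750)

k = lx + ly = 0.18 + 0.15 = 0.3300;  k·ωz = 0.3300·0.2 = 0.0660
ω₁ (FL) = (vx − vy − k·ωz)/r = 0.0340/0.08 = 0.4250
ω₂ (FR) = (vx + vy + k·ωz)/r = -0.7340/0.08 = -9.1750
ω₃ (RL) = (vx + vy − k·ωz)/r = -0.8660/0.08 = -10.8250
ω₄ (RR) = (vx − vy + k·ωz)/r = 0.1660/0.08 = 2.0750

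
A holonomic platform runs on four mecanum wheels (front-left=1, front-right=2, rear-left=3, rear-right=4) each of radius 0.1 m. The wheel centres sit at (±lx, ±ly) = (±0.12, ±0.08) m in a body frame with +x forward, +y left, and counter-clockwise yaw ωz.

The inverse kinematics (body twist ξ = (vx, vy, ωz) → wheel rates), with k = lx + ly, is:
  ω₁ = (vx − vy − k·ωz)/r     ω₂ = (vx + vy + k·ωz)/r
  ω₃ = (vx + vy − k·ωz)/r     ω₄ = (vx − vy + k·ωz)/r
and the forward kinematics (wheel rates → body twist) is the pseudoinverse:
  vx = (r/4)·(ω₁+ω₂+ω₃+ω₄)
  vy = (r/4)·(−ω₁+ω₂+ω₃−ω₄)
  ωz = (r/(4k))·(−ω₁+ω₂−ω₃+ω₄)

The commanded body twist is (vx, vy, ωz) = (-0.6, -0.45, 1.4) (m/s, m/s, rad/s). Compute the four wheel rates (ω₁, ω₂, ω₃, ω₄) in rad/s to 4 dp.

(-4.3000, -7.7000, -13.3000, 1.3000)

k = lx + ly = 0.12 + 0.08 = 0.2000;  k·ωz = 0.2000·1.4 = 0.2800
ω₁ (FL) = (vx − vy − k·ωz)/r = -0.4300/0.1 = -4.3000
ω₂ (FR) = (vx + vy + k·ωz)/r = -0.7700/0.1 = -7.7000
ω₃ (RL) = (vx + vy − k·ωz)/r = -1.3300/0.1 = -13.3000
ω₄ (RR) = (vx − vy + k·ωz)/r = 0.1300/0.1 = 1.3000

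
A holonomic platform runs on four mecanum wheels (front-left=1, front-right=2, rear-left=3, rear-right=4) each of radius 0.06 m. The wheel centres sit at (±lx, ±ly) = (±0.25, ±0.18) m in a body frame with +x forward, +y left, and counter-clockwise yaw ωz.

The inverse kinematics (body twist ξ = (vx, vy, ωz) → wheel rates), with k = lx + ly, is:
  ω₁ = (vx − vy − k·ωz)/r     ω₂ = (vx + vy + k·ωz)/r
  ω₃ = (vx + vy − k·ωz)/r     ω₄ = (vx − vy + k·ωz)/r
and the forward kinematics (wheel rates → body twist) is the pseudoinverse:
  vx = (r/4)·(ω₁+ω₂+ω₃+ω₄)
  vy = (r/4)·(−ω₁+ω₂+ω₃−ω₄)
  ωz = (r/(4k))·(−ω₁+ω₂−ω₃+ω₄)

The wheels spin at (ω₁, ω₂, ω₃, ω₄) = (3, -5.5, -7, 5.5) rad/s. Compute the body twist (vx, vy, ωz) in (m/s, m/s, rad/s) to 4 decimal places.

k = lx + ly = 0.25 + 0.18 = 0.4300
ω₁+ω₂+ω₃+ω₄ = -4.0000  →  vx = (0.06/4)·-4.0000 = -0.0600
−ω₁+ω₂+ω₃−ω₄ = -21.0000  →  vy = (0.06/4)·-21.0000 = -0.3150
−ω₁+ω₂−ω₃+ω₄ = 4.0000  →  ωz = (0.06/1.7200)·4.0000 = 0.1395

(-0.0600, -0.3150, 0.1395)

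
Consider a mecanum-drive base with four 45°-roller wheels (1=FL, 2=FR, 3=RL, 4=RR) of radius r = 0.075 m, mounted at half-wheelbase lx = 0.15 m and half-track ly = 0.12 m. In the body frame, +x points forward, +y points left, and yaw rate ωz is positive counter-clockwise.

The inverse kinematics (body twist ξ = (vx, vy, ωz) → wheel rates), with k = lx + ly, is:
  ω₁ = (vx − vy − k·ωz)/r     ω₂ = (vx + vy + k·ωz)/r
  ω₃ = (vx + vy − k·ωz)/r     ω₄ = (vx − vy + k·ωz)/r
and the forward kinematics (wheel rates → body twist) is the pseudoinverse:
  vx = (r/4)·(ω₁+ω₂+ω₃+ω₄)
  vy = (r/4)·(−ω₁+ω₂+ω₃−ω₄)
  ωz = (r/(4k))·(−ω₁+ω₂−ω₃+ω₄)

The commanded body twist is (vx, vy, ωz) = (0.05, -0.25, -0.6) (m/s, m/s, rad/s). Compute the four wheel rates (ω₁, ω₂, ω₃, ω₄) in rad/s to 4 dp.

(6.1600, -4.8267, -0.5067, 1.8400)

k = lx + ly = 0.15 + 0.12 = 0.2700;  k·ωz = 0.2700·-0.6 = -0.1620
ω₁ (FL) = (vx − vy − k·ωz)/r = 0.4620/0.075 = 6.1600
ω₂ (FR) = (vx + vy + k·ωz)/r = -0.3620/0.075 = -4.8267
ω₃ (RL) = (vx + vy − k·ωz)/r = -0.0380/0.075 = -0.5067
ω₄ (RR) = (vx − vy + k·ωz)/r = 0.1380/0.075 = 1.8400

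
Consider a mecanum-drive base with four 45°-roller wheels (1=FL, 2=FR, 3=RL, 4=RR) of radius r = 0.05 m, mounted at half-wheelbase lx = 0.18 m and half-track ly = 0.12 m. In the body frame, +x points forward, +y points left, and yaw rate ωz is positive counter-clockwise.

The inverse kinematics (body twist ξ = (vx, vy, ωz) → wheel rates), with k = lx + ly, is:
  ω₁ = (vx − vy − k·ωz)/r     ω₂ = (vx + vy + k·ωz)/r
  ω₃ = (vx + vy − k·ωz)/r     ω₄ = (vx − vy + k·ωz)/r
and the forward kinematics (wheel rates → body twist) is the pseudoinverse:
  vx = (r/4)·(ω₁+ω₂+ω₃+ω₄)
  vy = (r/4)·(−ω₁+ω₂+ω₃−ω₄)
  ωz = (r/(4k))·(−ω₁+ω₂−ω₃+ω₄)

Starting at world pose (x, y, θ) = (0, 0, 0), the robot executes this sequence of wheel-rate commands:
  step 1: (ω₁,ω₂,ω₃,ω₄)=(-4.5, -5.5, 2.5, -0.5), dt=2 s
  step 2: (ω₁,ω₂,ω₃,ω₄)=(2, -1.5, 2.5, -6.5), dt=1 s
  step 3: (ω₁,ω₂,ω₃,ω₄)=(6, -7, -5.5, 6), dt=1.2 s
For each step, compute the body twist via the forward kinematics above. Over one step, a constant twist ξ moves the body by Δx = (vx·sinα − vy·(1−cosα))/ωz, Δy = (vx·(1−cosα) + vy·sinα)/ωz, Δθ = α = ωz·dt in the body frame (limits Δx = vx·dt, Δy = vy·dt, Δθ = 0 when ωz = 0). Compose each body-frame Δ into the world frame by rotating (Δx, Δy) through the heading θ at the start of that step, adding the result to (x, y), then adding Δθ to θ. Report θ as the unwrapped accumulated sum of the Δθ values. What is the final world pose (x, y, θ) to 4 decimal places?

(-0.4765, -0.0623, -0.9292)

step 1: ξ=(vx,vy,ωz)=(-0.1000, 0.0250, -0.1667), dt=2.0 → body Δ=(-0.1881, 0.0821, -0.3333) → world pose (-0.1881, 0.0821, -0.3333)
step 2: ξ=(vx,vy,ωz)=(-0.0438, 0.0688, -0.5208), dt=1.0 → body Δ=(-0.0243, 0.0768, -0.5208) → world pose (-0.1859, 0.1626, -0.8542)
step 3: ξ=(vx,vy,ωz)=(-0.0062, -0.3063, -0.0625), dt=1.2 → body Δ=(-0.0213, -0.3669, -0.0750) → world pose (-0.4765, -0.0623, -0.9292)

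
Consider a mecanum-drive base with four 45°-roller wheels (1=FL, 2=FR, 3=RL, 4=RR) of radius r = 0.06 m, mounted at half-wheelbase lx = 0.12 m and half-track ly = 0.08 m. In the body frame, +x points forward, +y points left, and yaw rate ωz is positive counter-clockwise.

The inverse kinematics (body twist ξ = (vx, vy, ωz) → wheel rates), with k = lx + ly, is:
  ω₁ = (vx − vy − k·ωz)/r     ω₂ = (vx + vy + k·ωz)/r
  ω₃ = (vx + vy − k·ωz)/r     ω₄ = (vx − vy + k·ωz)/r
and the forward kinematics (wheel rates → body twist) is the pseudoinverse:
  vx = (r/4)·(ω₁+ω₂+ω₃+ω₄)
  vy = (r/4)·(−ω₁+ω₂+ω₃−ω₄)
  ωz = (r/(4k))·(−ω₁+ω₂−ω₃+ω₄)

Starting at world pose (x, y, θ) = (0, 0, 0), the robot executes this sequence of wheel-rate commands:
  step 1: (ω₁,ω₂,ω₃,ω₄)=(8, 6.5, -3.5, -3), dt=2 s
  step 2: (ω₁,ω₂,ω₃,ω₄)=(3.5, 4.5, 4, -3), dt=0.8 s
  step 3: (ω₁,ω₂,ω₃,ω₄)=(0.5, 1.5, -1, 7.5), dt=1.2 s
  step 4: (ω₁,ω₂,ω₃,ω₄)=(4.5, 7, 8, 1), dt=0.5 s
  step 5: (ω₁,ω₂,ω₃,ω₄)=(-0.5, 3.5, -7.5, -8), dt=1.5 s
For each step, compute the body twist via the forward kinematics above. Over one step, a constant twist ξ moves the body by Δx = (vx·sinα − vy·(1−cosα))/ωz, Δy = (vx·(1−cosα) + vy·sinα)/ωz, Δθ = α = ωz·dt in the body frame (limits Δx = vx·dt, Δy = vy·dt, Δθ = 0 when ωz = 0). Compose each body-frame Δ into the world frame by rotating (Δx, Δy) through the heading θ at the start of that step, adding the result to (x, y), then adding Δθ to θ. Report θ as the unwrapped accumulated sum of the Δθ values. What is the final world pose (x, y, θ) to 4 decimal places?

(0.3374, -0.0648, 0.5700)

step 1: ξ=(vx,vy,ωz)=(0.1200, -0.0300, -0.0750), dt=2.0 → body Δ=(0.2346, -0.0777, -0.1500) → world pose (0.2346, -0.0777, -0.1500)
step 2: ξ=(vx,vy,ωz)=(0.1350, 0.1200, -0.4500), dt=0.8 → body Δ=(0.1228, 0.0747, -0.3600) → world pose (0.3672, -0.0222, -0.5100)
step 3: ξ=(vx,vy,ωz)=(0.1275, -0.1125, 0.7125), dt=1.2 → body Δ=(0.1893, -0.0576, 0.8550) → world pose (0.5043, -0.1649, 0.3450)
step 4: ξ=(vx,vy,ωz)=(0.3075, 0.1425, -0.3375), dt=0.5 → body Δ=(0.1590, 0.0580, -0.1687) → world pose (0.6343, -0.0566, 0.1763)
step 5: ξ=(vx,vy,ωz)=(-0.1875, 0.0675, 0.2625), dt=1.5 → body Δ=(-0.2937, 0.0440, 0.3938) → world pose (0.3374, -0.0648, 0.5700)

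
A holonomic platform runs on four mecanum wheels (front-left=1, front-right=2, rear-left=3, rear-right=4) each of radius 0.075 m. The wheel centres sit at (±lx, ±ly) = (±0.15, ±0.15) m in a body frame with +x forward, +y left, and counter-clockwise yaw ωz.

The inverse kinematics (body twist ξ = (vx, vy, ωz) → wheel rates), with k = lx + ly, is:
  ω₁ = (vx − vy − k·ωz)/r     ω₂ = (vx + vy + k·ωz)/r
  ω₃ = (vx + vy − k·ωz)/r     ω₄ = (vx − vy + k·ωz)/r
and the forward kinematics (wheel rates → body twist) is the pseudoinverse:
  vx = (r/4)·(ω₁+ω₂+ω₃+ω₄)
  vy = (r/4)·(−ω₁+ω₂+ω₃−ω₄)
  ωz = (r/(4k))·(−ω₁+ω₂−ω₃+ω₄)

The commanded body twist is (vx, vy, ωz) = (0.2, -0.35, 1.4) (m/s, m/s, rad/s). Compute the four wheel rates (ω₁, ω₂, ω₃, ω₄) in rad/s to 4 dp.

(1.7333, 3.6000, -7.6000, 12.9333)

k = lx + ly = 0.15 + 0.15 = 0.3000;  k·ωz = 0.3000·1.4 = 0.4200
ω₁ (FL) = (vx − vy − k·ωz)/r = 0.1300/0.075 = 1.7333
ω₂ (FR) = (vx + vy + k·ωz)/r = 0.2700/0.075 = 3.6000
ω₃ (RL) = (vx + vy − k·ωz)/r = -0.5700/0.075 = -7.6000
ω₄ (RR) = (vx − vy + k·ωz)/r = 0.9700/0.075 = 12.9333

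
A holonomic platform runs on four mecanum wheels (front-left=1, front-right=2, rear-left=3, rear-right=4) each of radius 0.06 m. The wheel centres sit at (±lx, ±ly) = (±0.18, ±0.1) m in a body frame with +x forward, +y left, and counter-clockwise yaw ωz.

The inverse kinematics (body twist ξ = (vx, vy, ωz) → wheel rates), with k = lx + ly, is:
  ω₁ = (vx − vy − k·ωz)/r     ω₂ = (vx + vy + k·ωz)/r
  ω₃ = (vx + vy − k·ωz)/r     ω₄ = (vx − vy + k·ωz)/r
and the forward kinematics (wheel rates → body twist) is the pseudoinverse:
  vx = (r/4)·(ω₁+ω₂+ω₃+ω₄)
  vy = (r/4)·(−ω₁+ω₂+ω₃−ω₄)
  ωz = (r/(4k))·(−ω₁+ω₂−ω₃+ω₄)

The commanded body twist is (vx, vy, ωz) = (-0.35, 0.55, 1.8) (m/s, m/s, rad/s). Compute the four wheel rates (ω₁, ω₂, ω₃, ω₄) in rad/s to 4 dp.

k = lx + ly = 0.18 + 0.1 = 0.2800;  k·ωz = 0.2800·1.8 = 0.5040
ω₁ (FL) = (vx − vy − k·ωz)/r = -1.4040/0.06 = -23.4000
ω₂ (FR) = (vx + vy + k·ωz)/r = 0.7040/0.06 = 11.7333
ω₃ (RL) = (vx + vy − k·ωz)/r = -0.3040/0.06 = -5.0667
ω₄ (RR) = (vx − vy + k·ωz)/r = -0.3960/0.06 = -6.6000

(-23.4000, 11.7333, -5.0667, -6.6000)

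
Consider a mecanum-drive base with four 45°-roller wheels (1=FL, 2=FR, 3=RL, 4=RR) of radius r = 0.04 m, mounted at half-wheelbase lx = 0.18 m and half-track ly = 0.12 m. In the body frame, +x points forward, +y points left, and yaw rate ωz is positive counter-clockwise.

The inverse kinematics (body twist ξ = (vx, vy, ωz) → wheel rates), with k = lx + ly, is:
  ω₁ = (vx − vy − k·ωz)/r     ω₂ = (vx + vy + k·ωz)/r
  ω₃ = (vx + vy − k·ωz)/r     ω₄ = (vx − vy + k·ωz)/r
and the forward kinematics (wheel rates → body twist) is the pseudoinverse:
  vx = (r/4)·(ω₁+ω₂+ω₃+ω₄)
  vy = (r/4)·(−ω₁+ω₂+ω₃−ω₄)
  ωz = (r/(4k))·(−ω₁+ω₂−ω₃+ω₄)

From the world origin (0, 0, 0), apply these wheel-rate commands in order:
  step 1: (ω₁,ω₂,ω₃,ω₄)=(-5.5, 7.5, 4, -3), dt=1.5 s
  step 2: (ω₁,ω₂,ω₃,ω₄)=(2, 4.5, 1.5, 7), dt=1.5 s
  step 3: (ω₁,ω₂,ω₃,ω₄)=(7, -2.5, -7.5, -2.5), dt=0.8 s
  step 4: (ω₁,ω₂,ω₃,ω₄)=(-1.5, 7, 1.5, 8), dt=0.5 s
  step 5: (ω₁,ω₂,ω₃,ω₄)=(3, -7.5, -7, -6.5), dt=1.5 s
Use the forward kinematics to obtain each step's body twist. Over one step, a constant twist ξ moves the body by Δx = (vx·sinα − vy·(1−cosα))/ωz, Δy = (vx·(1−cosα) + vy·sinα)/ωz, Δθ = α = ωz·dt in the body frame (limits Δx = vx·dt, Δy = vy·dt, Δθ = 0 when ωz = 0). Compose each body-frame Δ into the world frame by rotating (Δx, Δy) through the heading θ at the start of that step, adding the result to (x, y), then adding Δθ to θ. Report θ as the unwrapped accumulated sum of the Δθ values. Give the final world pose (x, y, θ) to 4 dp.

(0.1677, 0.0240, 0.3300)

step 1: ξ=(vx,vy,ωz)=(0.0300, 0.2000, 0.2000), dt=1.5 → body Δ=(-0.0003, 0.3022, 0.3000) → world pose (-0.0003, 0.3022, 0.3000)
step 2: ξ=(vx,vy,ωz)=(0.1500, -0.0300, 0.2667), dt=1.5 → body Δ=(0.2279, 0.0006, 0.4000) → world pose (0.2172, 0.3701, 0.7000)
step 3: ξ=(vx,vy,ωz)=(-0.0550, -0.1450, -0.1500), dt=0.8 → body Δ=(-0.0508, -0.1131, -0.1200) → world pose (0.2512, 0.2509, 0.5800)
step 4: ξ=(vx,vy,ωz)=(0.1500, 0.0200, 0.5000), dt=0.5 → body Δ=(0.0730, 0.0192, 0.2500) → world pose (0.3017, 0.3070, 0.8300)
step 5: ξ=(vx,vy,ωz)=(-0.1800, -0.1100, -0.3333), dt=1.5 → body Δ=(-0.2993, -0.0921, -0.5000) → world pose (0.1677, 0.0240, 0.3300)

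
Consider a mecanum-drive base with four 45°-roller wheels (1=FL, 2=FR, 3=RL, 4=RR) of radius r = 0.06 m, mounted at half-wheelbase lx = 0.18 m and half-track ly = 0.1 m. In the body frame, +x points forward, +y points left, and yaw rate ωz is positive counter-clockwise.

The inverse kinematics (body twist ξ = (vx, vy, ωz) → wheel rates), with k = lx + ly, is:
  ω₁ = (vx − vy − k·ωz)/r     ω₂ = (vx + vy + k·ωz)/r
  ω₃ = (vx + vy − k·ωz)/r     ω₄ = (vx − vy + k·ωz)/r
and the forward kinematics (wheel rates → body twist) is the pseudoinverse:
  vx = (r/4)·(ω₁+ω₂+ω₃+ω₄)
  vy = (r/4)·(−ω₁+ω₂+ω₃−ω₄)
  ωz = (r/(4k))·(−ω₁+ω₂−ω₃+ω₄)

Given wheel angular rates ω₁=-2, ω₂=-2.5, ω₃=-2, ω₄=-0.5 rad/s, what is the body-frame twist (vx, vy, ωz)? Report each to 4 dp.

(-0.1050, -0.0300, 0.0536)

k = lx + ly = 0.18 + 0.1 = 0.2800
ω₁+ω₂+ω₃+ω₄ = -7.0000  →  vx = (0.06/4)·-7.0000 = -0.1050
−ω₁+ω₂+ω₃−ω₄ = -2.0000  →  vy = (0.06/4)·-2.0000 = -0.0300
−ω₁+ω₂−ω₃+ω₄ = 1.0000  →  ωz = (0.06/1.1200)·1.0000 = 0.0536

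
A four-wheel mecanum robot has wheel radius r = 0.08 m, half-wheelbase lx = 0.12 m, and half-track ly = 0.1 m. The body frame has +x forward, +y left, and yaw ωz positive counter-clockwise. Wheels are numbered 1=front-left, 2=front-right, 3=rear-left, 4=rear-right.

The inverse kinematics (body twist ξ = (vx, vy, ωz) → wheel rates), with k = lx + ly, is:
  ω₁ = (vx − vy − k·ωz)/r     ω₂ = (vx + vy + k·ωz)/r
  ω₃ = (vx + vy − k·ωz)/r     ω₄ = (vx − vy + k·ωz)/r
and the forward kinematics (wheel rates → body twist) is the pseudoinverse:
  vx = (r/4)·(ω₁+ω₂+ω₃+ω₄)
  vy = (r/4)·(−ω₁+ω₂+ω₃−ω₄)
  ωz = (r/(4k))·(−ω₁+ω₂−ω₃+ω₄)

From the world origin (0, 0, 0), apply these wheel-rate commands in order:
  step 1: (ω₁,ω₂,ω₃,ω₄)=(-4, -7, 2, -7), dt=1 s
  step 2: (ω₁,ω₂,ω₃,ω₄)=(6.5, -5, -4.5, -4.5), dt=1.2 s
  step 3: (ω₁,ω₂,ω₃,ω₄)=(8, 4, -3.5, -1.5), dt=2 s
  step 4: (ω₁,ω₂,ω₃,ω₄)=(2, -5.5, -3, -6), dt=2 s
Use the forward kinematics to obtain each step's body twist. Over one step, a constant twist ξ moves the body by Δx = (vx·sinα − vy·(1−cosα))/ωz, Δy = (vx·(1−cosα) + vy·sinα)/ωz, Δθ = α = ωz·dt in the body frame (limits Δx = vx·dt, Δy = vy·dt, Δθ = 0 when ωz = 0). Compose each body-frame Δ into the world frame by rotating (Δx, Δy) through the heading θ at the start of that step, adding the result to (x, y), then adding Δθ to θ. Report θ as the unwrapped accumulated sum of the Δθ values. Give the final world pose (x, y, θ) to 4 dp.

step 1: ξ=(vx,vy,ωz)=(-0.3200, 0.1200, -1.0909), dt=1.0 → body Δ=(-0.2010, 0.2555, -1.0909) → world pose (-0.2010, 0.2555, -1.0909)
step 2: ξ=(vx,vy,ωz)=(-0.1500, -0.2300, -1.0455), dt=1.2 → body Δ=(-0.2879, -0.1102, -1.2545) → world pose (-0.4317, 0.4600, -2.3455)
step 3: ξ=(vx,vy,ωz)=(0.1400, -0.1200, -0.1818), dt=2.0 → body Δ=(0.2307, -0.2851, -0.3636) → world pose (-0.7968, 0.4945, -2.7091)
step 4: ξ=(vx,vy,ωz)=(-0.2500, -0.0900, -0.9545), dt=2.0 → body Δ=(-0.3726, 0.2599, -1.9091) → world pose (-0.3496, 0.4148, -4.6182)

(-0.3496, 0.4148, -4.6182)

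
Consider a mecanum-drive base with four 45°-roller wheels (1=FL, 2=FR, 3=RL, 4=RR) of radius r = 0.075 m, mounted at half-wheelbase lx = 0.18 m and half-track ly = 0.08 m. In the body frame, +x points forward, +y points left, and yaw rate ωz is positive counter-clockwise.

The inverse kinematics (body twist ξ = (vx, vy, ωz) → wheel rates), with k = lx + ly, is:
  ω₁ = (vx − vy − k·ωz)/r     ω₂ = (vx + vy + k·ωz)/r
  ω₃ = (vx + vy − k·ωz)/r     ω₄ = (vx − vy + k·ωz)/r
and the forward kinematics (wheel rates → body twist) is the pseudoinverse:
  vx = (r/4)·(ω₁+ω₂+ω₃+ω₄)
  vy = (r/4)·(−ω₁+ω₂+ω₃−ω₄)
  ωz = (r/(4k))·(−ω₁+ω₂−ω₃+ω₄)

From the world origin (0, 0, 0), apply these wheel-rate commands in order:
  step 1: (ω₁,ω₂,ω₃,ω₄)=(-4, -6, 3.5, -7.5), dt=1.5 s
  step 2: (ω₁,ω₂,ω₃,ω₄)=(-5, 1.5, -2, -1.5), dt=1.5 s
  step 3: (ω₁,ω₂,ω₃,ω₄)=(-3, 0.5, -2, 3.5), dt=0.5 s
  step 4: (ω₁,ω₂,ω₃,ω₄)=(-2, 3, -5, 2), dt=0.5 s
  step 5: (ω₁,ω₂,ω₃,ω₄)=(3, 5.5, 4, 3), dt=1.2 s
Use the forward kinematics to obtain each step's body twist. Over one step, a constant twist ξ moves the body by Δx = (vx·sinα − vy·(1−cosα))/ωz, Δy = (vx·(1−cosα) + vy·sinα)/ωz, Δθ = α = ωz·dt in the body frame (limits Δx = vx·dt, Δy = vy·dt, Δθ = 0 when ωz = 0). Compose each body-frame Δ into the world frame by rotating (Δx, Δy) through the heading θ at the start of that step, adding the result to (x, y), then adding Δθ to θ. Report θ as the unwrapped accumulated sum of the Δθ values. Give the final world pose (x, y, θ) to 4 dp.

(0.2083, 0.7703, 0.2380)

step 1: ξ=(vx,vy,ωz)=(-0.2625, 0.1688, -0.9375), dt=1.5 → body Δ=(-0.1257, 0.4117, -1.4062) → world pose (-0.1257, 0.4117, -1.4062)
step 2: ξ=(vx,vy,ωz)=(-0.1313, 0.1125, 0.5048), dt=1.5 → body Δ=(-0.2395, 0.0820, 0.7572) → world pose (-0.0840, 0.6614, -0.6490)
step 3: ξ=(vx,vy,ωz)=(-0.0187, -0.0375, 0.6490), dt=0.5 → body Δ=(-0.0062, -0.0199, 0.3245) → world pose (-0.1010, 0.6493, -0.3245)
step 4: ξ=(vx,vy,ωz)=(-0.0375, -0.0375, 0.8654), dt=0.5 → body Δ=(-0.0142, -0.0222, 0.4327) → world pose (-0.1215, 0.6328, 0.1082)
step 5: ξ=(vx,vy,ωz)=(0.2906, 0.0656, 0.1082), dt=1.2 → body Δ=(0.3427, 0.1011, 0.1298) → world pose (0.2083, 0.7703, 0.2380)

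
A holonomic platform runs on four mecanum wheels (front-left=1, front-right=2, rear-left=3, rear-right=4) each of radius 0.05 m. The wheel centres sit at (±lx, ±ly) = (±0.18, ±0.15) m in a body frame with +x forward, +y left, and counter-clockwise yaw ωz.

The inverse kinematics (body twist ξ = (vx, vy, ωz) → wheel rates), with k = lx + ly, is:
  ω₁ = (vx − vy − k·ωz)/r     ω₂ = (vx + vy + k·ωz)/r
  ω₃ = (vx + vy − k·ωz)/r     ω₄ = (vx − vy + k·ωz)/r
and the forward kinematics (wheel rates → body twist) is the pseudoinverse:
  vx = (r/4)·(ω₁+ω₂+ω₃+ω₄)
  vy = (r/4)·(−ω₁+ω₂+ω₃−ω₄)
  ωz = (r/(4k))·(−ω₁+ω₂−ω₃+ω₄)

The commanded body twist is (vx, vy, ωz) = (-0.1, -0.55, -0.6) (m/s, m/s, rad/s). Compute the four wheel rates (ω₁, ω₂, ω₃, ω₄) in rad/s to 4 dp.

k = lx + ly = 0.18 + 0.15 = 0.3300;  k·ωz = 0.3300·-0.6 = -0.1980
ω₁ (FL) = (vx − vy − k·ωz)/r = 0.6480/0.05 = 12.9600
ω₂ (FR) = (vx + vy + k·ωz)/r = -0.8480/0.05 = -16.9600
ω₃ (RL) = (vx + vy − k·ωz)/r = -0.4520/0.05 = -9.0400
ω₄ (RR) = (vx − vy + k·ωz)/r = 0.2520/0.05 = 5.0400

(12.9600, -16.9600, -9.0400, 5.0400)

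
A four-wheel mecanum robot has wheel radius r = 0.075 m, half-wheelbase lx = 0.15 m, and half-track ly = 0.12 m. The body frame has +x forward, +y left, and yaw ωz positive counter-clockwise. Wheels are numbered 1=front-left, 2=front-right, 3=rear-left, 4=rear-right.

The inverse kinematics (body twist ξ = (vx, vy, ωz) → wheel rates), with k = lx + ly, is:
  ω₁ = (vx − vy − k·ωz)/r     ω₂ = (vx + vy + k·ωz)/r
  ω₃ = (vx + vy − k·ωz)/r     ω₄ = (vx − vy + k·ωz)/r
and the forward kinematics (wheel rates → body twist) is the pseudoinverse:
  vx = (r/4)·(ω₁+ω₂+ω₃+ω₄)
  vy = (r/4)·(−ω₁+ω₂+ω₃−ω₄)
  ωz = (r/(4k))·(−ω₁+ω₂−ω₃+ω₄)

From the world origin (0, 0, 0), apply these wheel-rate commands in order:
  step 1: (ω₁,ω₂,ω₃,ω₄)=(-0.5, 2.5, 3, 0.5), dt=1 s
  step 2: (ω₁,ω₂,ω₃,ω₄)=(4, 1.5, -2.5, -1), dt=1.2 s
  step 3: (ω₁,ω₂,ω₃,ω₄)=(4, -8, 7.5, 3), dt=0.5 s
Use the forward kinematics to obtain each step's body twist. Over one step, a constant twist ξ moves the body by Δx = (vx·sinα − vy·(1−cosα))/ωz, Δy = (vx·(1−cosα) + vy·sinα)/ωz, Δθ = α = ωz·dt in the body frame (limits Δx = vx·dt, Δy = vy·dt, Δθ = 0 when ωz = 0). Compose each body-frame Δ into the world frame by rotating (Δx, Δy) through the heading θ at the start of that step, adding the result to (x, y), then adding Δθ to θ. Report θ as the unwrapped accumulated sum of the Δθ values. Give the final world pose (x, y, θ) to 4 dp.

(0.1796, -0.0707, -0.6215)

step 1: ξ=(vx,vy,ωz)=(0.1031, 0.1031, 0.0347), dt=1.0 → body Δ=(0.1013, 0.1049, 0.0347) → world pose (0.1013, 0.1049, 0.0347)
step 2: ξ=(vx,vy,ωz)=(0.0375, -0.0750, -0.0694), dt=1.2 → body Δ=(0.0412, -0.0918, -0.0833) → world pose (0.1457, 0.0146, -0.0486)
step 3: ξ=(vx,vy,ωz)=(0.1219, -0.1406, -1.1458), dt=0.5 → body Δ=(0.0381, -0.0835, -0.5729) → world pose (0.1796, -0.0707, -0.6215)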